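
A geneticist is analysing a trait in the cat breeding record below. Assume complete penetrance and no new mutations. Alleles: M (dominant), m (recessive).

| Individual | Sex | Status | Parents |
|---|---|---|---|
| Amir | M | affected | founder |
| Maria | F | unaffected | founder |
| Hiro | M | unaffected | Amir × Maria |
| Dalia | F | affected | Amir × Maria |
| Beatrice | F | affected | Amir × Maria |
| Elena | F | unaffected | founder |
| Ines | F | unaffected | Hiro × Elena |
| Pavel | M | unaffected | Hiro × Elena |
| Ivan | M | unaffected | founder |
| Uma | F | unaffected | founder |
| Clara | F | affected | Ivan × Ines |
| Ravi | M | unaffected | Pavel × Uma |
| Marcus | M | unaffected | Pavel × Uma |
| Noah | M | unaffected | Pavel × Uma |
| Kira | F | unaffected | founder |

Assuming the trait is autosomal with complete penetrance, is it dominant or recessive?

Ivan and Ines are both unaffected yet have an affected child Clara. Under dominance, an affected child requires at least one affected parent, so the trait cannot be dominant.

recessive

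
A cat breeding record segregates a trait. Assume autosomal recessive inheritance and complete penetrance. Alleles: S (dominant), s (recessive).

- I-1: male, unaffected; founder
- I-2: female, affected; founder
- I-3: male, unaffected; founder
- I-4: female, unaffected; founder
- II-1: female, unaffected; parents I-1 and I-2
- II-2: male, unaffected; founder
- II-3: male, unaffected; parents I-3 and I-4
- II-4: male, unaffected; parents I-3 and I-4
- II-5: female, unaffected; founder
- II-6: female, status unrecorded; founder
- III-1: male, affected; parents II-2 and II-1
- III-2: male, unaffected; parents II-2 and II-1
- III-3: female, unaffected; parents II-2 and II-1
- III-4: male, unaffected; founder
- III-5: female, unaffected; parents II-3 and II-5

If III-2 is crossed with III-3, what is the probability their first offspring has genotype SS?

4/9

II-2 is unaffected so carries S and passed s to III-1 (ss), so II-2 is Ss.
II-1 is unaffected so carries S and received s from I-2 (ss), so II-1 is Ss.
III-2 is an unaffected offspring of II-2 (Ss) × II-1 (Ss), whose cross gives 1/4 SS : 1/2 Ss : 1/4 ss; conditioning on being unaffected, III-2 is SS with probability 1/3, Ss with probability 2/3.
III-3 is an unaffected offspring of II-2 (Ss) × II-1 (Ss), whose cross gives 1/4 SS : 1/2 Ss : 1/4 ss; conditioning on being unaffected, III-3 is SS with probability 1/3, Ss with probability 2/3.
Summing over parental genotype combinations, P(offspring has genotype SS) = 1/9·1 + 2/9·1/2 + 2/9·1/2 + 4/9·1/4 = 4/9.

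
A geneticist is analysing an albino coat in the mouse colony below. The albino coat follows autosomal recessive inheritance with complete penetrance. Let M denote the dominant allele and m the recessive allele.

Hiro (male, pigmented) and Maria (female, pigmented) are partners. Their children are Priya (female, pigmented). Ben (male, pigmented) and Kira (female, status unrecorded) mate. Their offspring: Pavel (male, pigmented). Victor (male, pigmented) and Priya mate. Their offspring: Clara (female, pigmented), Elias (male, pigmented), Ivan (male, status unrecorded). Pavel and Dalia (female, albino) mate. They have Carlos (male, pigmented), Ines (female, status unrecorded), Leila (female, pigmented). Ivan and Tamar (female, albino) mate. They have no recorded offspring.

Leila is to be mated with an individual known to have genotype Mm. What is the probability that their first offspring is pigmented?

3/4

Leila is pigmented so carries M and received m from Dalia (mm), so Leila is Mm.
The cross gives 1/4 MM : 1/2 Mm : 1/4 mm, so P(offspring is pigmented) = 3/4.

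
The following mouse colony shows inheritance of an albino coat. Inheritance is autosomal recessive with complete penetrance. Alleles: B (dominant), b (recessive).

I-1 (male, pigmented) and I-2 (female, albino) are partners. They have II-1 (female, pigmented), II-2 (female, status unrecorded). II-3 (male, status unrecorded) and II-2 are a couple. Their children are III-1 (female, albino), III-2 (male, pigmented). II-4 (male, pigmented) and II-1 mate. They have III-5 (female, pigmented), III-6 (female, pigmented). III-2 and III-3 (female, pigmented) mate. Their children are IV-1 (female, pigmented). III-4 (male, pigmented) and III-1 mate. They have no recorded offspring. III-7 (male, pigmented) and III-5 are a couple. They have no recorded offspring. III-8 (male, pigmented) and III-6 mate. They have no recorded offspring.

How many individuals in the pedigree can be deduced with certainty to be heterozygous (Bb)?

1

Obligate heterozygotes: II-1 is pigmented so carries B and received b from I-2 (bb), so II-1 is Bb.
Every other individual is either homozygous by phenotype or has at least one consistent homozygous assignment, so the count is 1.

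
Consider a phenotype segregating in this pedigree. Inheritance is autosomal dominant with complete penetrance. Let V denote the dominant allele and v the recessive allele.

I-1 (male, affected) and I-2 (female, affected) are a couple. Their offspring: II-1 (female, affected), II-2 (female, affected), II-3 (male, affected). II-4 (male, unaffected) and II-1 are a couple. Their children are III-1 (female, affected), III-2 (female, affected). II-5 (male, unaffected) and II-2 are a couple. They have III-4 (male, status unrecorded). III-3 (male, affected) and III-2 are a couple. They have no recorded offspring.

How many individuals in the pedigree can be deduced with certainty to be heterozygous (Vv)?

Obligate heterozygotes: III-1 is affected so carries V and received v from II-4 (vv), so III-1 is Vv; III-2 is affected so carries V and received v from II-4 (vv), so III-2 is Vv.
Every other individual is either homozygous by phenotype or has at least one consistent homozygous assignment, so the count is 2.

2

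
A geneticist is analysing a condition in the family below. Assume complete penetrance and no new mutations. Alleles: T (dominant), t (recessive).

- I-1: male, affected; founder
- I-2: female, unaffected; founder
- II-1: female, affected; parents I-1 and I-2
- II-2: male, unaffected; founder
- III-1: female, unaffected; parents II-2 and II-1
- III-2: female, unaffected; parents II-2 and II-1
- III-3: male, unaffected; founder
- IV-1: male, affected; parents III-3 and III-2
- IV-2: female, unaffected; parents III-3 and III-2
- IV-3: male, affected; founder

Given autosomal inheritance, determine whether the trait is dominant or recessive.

III-3 and III-2 are both unaffected yet have an affected child IV-1. Under dominance, an affected child requires at least one affected parent, so the trait cannot be dominant.

recessive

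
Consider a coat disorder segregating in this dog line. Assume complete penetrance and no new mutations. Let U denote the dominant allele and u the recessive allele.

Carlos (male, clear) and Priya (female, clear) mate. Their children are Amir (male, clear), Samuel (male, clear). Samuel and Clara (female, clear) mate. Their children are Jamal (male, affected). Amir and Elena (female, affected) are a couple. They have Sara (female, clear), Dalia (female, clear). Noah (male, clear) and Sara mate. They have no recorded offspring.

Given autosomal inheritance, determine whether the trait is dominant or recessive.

Samuel and Clara are both clear yet have an affected child Jamal. Under dominance, an affected child requires at least one affected parent, so the trait cannot be dominant.

recessive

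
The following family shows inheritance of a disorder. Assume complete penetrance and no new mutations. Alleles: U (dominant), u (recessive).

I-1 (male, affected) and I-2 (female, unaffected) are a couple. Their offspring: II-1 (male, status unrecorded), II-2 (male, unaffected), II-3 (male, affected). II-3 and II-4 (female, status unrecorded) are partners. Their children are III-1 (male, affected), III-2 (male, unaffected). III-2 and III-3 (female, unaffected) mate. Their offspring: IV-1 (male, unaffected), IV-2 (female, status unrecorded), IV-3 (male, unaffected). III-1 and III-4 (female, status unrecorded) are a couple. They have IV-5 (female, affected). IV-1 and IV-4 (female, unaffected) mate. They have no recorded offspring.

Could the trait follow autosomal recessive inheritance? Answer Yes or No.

A consistent assignment under autosomal recessive exists: I-1 uu, I-2 Uu, II-1 Uu, II-2 Uu, II-3 uu, II-4 Uu, III-1 uu, III-2 Uu, III-3 UU, III-4 Uu, IV-1 UU, IV-2 UU, IV-3 UU, IV-4 UU, IV-5 uu.
In this assignment every recorded phenotype matches its genotype and every non-founder's genotype is obtainable from its parents' genotypes, so the pedigree is consistent.

Yes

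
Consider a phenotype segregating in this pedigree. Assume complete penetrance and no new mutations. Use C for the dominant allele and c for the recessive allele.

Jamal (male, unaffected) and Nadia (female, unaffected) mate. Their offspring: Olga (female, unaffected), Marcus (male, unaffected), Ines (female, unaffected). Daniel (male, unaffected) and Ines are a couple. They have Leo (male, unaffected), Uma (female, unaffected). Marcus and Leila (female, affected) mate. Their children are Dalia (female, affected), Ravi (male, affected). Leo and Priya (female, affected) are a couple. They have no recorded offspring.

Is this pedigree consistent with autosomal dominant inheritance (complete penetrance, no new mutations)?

A consistent assignment under autosomal dominant exists: Jamal cc, Nadia cc, Olga cc, Marcus cc, Ines cc, Daniel cc, Leila CC, Leo cc, Uma cc, Priya CC, Dalia Cc, Ravi Cc.
In this assignment every recorded phenotype matches its genotype and every non-founder's genotype is obtainable from its parents' genotypes, so the pedigree is consistent.

Yes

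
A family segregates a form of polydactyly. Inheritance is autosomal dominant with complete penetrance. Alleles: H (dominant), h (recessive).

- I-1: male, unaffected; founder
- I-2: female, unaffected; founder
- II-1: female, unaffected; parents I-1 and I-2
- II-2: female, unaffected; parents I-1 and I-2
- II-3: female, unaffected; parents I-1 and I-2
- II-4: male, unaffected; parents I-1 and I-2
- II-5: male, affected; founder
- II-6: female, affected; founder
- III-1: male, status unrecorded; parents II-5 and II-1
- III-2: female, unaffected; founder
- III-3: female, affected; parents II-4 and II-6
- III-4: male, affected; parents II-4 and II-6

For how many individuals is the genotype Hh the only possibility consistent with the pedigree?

2

Obligate heterozygotes: III-3 is affected so carries H and received h from II-4 (hh), so III-3 is Hh; III-4 is affected so carries H and received h from II-4 (hh), so III-4 is Hh.
Every other individual is either homozygous by phenotype or has at least one consistent homozygous assignment, so the count is 2.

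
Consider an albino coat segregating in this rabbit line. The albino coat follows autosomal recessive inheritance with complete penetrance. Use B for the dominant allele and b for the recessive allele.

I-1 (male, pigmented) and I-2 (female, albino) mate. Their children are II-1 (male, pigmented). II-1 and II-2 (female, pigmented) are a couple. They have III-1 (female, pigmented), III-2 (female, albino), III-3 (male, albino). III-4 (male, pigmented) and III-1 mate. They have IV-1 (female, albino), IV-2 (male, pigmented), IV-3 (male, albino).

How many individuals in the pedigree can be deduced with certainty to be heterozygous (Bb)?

Obligate heterozygotes: II-1 is pigmented so carries B and received b from I-2 (bb), so II-1 is Bb; II-2 is pigmented so carries B and passed b to III-2 (bb), so II-2 is Bb; III-1 is pigmented so carries B and passed b to IV-1 (bb), so III-1 is Bb; III-4 is pigmented so carries B and passed b to IV-1 (bb), so III-4 is Bb.
Every other individual is either homozygous by phenotype or has at least one consistent homozygous assignment, so the count is 4.

4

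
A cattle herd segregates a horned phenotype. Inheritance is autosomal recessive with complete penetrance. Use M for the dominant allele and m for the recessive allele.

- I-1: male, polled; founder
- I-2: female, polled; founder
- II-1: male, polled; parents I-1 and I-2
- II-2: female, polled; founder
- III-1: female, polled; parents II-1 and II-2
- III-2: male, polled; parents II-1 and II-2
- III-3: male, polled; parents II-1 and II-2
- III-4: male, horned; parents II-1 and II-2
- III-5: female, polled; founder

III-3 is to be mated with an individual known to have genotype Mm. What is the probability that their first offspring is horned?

II-1 is polled so carries M and passed m to III-4 (mm), so II-1 is Mm.
II-2 is polled so carries M and passed m to III-4 (mm), so II-2 is Mm.
III-3 is a polled offspring of II-1 (Mm) × II-2 (Mm), whose cross gives 1/4 MM : 1/2 Mm : 1/4 mm; conditioning on being polled, III-3 is MM with probability 1/3, Mm with probability 2/3.
Summing over parental genotype combinations, P(offspring is horned) = 2/3·1/4 = 1/6.

1/6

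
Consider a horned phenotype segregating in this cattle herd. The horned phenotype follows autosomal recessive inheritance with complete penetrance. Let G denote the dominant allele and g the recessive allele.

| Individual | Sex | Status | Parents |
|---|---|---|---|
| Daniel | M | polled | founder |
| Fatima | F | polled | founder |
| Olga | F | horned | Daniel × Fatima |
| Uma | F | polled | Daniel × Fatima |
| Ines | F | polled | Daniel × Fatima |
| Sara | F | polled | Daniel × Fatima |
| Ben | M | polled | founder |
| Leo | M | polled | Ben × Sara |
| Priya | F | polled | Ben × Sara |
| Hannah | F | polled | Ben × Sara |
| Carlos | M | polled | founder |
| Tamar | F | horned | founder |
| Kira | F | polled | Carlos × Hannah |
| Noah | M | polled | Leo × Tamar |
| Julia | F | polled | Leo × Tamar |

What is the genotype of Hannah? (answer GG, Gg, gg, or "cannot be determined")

cannot be determined

Hannah's phenotype allows GG or Gg, and no parent or child forces a single allele at both positions; consistent genotype assignments exist with Hannah as GG or Gg.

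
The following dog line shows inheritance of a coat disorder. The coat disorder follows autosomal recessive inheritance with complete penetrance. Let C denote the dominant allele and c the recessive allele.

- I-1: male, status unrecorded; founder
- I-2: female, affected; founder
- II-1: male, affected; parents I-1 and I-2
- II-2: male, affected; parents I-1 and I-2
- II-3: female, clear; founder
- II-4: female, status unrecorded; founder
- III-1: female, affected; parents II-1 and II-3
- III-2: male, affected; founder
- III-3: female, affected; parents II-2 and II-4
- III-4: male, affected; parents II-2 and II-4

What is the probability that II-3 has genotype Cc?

II-3 is clear so carries C and passed c to III-1 (cc), so II-3 is Cc, giving P(Cc) = 1.

1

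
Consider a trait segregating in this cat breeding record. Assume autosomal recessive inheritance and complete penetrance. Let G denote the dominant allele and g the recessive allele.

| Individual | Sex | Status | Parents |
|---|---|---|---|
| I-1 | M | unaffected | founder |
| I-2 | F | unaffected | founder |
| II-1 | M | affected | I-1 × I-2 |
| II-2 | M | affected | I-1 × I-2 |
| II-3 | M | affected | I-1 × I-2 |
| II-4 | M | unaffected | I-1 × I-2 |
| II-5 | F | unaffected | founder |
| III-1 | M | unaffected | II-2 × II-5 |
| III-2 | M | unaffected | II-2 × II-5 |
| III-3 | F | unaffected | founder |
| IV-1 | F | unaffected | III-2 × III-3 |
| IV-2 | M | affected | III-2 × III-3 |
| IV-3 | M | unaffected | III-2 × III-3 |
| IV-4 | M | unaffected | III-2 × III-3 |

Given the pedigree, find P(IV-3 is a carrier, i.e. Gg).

2/3

III-2 is unaffected so carries G and received g from II-2 (gg), so III-2 is Gg.
III-3 is unaffected so carries G and passed g to IV-2 (gg), so III-3 is Gg.
Their cross gives offspring ratios 1/4 GG : 1/2 Gg : 1/4 gg. Conditioning on IV-3 being unaffected, P(Gg) = 1/2 / 3/4 = 2/3.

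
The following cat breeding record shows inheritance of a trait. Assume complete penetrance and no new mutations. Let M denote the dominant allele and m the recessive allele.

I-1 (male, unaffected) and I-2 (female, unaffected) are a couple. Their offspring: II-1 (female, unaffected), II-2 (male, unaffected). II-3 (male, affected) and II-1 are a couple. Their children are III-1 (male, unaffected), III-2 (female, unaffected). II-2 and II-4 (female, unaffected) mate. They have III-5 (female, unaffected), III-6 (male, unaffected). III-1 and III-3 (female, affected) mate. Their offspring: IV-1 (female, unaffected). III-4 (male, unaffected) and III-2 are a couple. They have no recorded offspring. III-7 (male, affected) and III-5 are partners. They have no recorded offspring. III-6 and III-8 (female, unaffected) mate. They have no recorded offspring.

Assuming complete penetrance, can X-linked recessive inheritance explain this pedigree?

A consistent assignment under X-linked recessive exists: I-1 X^M Y, I-2 X^M X^M, II-1 X^M X^M, II-2 X^M Y, II-3 X^m Y, II-4 X^M X^M, III-1 X^M Y, III-2 X^M X^m, III-3 X^m X^m, III-4 X^M Y, III-5 X^M X^M, III-6 X^M Y, III-7 X^m Y, III-8 X^M X^M, IV-1 X^M X^m.
In this assignment every recorded phenotype matches its genotype and every non-founder's genotype is obtainable from its parents' genotypes, so the pedigree is consistent.

Yes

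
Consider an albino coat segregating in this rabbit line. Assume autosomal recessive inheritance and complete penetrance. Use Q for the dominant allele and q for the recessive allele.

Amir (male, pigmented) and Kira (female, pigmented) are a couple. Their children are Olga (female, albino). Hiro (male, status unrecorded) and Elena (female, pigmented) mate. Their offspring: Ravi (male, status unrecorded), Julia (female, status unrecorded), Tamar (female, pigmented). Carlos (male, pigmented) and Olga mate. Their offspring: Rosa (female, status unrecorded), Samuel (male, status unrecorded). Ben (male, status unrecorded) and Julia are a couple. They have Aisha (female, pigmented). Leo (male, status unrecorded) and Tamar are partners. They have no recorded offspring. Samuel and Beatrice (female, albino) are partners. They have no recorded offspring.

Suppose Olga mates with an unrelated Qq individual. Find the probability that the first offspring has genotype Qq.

1/2

Olga is albino, so Olga is qq.
The cross gives 1/2 Qq : 1/2 qq, so P(offspring has genotype Qq) = 1/2.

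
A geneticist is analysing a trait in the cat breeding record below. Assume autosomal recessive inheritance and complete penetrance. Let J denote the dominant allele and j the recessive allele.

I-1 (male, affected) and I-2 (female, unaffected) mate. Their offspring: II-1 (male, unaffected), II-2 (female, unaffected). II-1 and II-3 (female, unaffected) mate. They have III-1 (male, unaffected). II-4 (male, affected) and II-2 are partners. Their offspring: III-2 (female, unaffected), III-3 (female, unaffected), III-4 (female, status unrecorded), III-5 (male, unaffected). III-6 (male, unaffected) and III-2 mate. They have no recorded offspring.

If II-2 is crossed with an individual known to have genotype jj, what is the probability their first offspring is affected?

II-2 is unaffected so carries J and received j from I-1 (jj), so II-2 is Jj.
The cross gives 1/2 Jj : 1/2 jj, so P(offspring is affected) = 1/2.

1/2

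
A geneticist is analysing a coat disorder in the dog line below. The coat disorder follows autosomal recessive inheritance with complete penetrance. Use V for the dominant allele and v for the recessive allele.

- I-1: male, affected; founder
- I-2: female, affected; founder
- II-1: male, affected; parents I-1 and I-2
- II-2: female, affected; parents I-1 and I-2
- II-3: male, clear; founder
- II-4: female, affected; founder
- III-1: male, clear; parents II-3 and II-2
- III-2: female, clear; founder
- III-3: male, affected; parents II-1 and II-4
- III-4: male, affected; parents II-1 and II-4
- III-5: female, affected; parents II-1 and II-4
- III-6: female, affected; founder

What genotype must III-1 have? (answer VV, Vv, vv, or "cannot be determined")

Vv

From phenotype alone, III-1 is VV or Vv.
III-1 is clear so carries V and received v from II-2 (vv), so III-1 is Vv.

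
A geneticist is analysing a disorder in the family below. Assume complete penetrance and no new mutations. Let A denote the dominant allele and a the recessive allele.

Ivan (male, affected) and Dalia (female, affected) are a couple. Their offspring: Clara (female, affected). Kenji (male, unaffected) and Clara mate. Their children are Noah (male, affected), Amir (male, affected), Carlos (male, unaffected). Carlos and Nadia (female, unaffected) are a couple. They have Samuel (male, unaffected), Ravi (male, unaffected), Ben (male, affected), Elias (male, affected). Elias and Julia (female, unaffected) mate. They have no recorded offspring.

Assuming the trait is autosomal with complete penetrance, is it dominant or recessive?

recessive

Carlos and Nadia are both unaffected yet have an affected child Ben. Under dominance, an affected child requires at least one affected parent, so the trait cannot be dominant.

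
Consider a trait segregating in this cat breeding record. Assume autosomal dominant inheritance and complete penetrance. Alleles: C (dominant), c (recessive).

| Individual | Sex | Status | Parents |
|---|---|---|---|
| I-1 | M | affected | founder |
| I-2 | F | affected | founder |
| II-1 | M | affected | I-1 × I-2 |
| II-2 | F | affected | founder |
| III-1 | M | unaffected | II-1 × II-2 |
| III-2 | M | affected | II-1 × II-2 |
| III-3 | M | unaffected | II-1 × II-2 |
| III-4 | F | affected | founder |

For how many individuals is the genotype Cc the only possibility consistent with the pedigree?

2

Obligate heterozygotes: II-1 is affected so carries C and passed c to III-1 (cc), so II-1 is Cc; II-2 is affected so carries C and passed c to III-1 (cc), so II-2 is Cc.
Every other individual is either homozygous by phenotype or has at least one consistent homozygous assignment, so the count is 2.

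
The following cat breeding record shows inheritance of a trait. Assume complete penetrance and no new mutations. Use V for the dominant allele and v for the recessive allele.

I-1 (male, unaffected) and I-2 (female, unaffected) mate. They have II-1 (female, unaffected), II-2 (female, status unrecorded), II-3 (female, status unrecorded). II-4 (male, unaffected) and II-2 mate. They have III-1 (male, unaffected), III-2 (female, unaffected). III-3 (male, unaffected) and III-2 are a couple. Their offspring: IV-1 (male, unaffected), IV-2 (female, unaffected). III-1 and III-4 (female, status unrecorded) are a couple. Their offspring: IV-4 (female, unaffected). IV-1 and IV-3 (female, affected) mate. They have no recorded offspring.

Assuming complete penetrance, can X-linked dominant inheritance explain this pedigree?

A consistent assignment under X-linked dominant exists: I-1 X^v Y, I-2 X^v X^v, II-1 X^v X^v, II-2 X^v X^v, II-3 X^v X^v, II-4 X^v Y, III-1 X^v Y, III-2 X^v X^v, III-3 X^v Y, III-4 X^V X^v, IV-1 X^v Y, IV-2 X^v X^v, IV-3 X^V X^V, IV-4 X^v X^v.
In this assignment every recorded phenotype matches its genotype and every non-founder's genotype is obtainable from its parents' genotypes, so the pedigree is consistent.

Yes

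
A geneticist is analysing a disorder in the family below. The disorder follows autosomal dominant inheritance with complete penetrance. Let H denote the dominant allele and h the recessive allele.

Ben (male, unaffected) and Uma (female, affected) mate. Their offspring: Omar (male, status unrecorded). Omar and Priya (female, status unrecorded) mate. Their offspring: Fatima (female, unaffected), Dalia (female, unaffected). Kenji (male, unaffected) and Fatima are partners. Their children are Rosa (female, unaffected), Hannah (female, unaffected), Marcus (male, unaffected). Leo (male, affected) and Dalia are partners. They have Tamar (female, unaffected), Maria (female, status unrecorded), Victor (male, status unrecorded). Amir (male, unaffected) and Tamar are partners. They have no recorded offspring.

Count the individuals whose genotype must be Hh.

Obligate heterozygotes: Leo is affected so carries H and passed h to Tamar (hh), so Leo is Hh.
Every other individual is either homozygous by phenotype or has at least one consistent homozygous assignment, so the count is 1.

1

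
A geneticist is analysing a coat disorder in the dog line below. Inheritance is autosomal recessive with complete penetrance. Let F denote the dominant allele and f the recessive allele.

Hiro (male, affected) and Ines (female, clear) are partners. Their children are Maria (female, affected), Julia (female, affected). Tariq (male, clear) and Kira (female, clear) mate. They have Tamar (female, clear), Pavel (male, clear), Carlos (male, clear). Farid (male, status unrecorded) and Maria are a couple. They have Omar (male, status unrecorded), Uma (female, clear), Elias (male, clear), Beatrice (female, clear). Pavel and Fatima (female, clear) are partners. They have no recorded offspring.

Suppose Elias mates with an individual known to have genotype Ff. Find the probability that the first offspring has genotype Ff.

Elias is clear so carries F and received f from Maria (ff), so Elias is Ff.
The cross gives 1/4 FF : 1/2 Ff : 1/4 ff, so P(offspring has genotype Ff) = 1/2.

1/2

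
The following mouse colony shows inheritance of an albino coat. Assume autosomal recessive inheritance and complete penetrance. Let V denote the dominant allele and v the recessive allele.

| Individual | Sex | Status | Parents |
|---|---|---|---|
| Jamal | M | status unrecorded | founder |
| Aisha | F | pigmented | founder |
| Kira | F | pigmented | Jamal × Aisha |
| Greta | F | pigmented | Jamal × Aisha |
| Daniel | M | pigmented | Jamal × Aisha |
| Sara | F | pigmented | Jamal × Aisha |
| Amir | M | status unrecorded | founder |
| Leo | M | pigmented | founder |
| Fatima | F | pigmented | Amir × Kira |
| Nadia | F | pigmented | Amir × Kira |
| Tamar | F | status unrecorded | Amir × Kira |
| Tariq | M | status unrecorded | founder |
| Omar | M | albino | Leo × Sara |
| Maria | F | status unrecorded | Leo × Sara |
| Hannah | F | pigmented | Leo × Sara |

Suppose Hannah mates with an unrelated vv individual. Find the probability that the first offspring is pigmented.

Leo is pigmented so carries V and passed v to Omar (vv), so Leo is Vv.
Sara is pigmented so carries V and passed v to Omar (vv), so Sara is Vv.
Hannah is a pigmented offspring of Leo (Vv) × Sara (Vv), whose cross gives 1/4 VV : 1/2 Vv : 1/4 vv; conditioning on being pigmented, Hannah is VV with probability 1/3, Vv with probability 2/3.
Summing over parental genotype combinations, P(offspring is pigmented) = 1/3·1 + 2/3·1/2 = 2/3.

2/3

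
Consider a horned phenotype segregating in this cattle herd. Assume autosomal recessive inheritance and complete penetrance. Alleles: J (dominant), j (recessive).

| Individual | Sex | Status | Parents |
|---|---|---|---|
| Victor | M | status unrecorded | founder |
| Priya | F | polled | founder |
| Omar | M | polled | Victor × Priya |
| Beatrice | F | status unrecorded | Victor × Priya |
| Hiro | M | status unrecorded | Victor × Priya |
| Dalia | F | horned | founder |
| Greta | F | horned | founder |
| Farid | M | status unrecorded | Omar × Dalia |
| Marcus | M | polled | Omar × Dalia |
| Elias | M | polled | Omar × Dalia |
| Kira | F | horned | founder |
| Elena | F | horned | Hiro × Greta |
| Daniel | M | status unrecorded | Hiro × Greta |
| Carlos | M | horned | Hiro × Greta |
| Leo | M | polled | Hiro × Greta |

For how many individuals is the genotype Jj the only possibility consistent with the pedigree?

Obligate heterozygotes: Hiro passed J to Leo (Jj, whose j came from Greta) and passed j to Elena (jj), so Hiro is Jj; Marcus is polled so carries J and received j from Dalia (jj), so Marcus is Jj; Elias is polled so carries J and received j from Dalia (jj), so Elias is Jj; Leo is polled so carries J and received j from Greta (jj), so Leo is Jj.
Every other individual is either homozygous by phenotype or has at least one consistent homozygous assignment, so the count is 4.

4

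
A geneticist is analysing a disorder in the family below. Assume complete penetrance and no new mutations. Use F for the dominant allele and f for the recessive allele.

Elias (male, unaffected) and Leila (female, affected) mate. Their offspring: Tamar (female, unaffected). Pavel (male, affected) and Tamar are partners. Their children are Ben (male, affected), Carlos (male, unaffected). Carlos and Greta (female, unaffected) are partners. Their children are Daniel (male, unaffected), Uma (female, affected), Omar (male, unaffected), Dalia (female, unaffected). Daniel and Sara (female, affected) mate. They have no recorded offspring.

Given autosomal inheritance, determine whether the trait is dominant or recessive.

Carlos and Greta are both unaffected yet have an affected child Uma. Under dominance, an affected child requires at least one affected parent, so the trait cannot be dominant.

recessive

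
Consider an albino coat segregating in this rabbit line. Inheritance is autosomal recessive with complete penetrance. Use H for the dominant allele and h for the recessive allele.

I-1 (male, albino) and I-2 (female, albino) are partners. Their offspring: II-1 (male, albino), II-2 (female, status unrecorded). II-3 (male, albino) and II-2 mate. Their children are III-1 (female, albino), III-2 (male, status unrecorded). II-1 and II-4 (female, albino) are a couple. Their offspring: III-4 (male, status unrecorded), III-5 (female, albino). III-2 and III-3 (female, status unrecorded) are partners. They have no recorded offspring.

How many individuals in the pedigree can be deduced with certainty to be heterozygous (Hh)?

No individual's genotype is forced to Hh by the pedigree, so the count is 0.

0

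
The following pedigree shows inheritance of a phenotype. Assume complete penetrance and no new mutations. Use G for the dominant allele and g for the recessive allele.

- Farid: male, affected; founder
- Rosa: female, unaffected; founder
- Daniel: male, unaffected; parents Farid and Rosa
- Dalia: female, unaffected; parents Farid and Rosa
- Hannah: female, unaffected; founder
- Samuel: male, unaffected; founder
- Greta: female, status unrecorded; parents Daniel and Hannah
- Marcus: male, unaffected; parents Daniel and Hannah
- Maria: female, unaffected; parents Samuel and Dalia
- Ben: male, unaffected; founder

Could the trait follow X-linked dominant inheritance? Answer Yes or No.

No

Under X-linked dominant, Dalia (unaffected, female) cannot arise from Farid (affected) × Rosa (unaffected).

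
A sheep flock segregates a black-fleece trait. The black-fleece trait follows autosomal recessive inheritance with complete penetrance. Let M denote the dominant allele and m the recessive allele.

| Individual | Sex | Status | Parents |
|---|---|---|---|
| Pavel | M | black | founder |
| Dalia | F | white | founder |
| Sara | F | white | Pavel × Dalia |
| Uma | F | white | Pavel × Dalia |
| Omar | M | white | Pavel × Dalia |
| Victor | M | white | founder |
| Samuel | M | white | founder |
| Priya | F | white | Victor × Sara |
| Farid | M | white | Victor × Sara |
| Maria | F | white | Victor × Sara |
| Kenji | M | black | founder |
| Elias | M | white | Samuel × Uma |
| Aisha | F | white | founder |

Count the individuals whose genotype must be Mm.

3

Obligate heterozygotes: Sara is white so carries M and received m from Pavel (mm), so Sara is Mm; Uma is white so carries M and received m from Pavel (mm), so Uma is Mm; Omar is white so carries M and received m from Pavel (mm), so Omar is Mm.
Every other individual is either homozygous by phenotype or has at least one consistent homozygous assignment, so the count is 3.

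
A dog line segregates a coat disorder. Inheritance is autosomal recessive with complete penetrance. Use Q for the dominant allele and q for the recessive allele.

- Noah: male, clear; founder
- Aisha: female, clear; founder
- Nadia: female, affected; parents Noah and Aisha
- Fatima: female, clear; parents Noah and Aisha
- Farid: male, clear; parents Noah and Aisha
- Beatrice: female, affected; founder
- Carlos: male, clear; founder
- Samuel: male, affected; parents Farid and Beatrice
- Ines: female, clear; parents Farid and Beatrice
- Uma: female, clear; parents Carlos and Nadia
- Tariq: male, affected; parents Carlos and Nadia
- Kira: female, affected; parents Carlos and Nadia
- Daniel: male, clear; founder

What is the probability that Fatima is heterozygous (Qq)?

2/3

Noah is clear so carries Q and passed q to Nadia (qq), so Noah is Qq.
Aisha is clear so carries Q and passed q to Nadia (qq), so Aisha is Qq.
Their cross gives offspring ratios 1/4 QQ : 1/2 Qq : 1/4 qq. Conditioning on Fatima being clear, P(Qq) = 1/2 / 3/4 = 2/3.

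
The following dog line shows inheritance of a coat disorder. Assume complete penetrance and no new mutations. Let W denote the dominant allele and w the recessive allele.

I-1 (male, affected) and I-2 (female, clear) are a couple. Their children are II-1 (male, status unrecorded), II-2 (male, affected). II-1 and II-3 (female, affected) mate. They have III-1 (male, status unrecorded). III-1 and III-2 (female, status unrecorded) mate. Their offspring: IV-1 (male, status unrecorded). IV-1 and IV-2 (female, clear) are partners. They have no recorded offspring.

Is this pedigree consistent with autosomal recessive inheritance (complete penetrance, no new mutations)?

A consistent assignment under autosomal recessive exists: I-1 ww, I-2 Ww, II-1 Ww, II-2 ww, II-3 ww, III-1 Ww, III-2 WW, IV-1 WW, IV-2 WW.
In this assignment every recorded phenotype matches its genotype and every non-founder's genotype is obtainable from its parents' genotypes, so the pedigree is consistent.

Yes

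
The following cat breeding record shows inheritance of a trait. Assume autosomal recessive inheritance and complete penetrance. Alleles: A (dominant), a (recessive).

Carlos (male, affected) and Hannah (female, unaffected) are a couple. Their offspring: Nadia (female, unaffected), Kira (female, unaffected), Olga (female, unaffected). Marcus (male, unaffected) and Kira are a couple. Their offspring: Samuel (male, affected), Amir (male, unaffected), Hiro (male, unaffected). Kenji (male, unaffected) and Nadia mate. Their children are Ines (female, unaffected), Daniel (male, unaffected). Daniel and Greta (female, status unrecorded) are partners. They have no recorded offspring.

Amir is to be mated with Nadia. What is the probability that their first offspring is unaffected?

Marcus is unaffected so carries A and passed a to Samuel (aa), so Marcus is Aa.
Kira is unaffected so carries A and received a from Carlos (aa), so Kira is Aa.
Amir is an unaffected offspring of Marcus (Aa) × Kira (Aa), whose cross gives 1/4 AA : 1/2 Aa : 1/4 aa; conditioning on being unaffected, Amir is AA with probability 1/3, Aa with probability 2/3.
Nadia is unaffected so carries A and received a from Carlos (aa), so Nadia is Aa.
Summing over parental genotype combinations, P(offspring is unaffected) = 1/3·1 + 2/3·3/4 = 5/6.

5/6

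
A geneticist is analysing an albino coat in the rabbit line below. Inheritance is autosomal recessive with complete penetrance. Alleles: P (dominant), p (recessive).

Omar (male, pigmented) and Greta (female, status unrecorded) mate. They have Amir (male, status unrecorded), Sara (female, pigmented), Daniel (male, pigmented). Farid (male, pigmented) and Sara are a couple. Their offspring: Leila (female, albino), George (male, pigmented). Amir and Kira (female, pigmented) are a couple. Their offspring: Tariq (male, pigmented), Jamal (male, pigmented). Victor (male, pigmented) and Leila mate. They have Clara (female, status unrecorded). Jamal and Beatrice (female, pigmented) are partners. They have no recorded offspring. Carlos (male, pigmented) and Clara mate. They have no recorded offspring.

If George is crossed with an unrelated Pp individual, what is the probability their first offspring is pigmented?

Farid is pigmented so carries P and passed p to Leila (pp), so Farid is Pp.
Sara is pigmented so carries P and passed p to Leila (pp), so Sara is Pp.
George is a pigmented offspring of Farid (Pp) × Sara (Pp), whose cross gives 1/4 PP : 1/2 Pp : 1/4 pp; conditioning on being pigmented, George is PP with probability 1/3, Pp with probability 2/3.
Summing over parental genotype combinations, P(offspring is pigmented) = 1/3·1 + 2/3·3/4 = 5/6.

5/6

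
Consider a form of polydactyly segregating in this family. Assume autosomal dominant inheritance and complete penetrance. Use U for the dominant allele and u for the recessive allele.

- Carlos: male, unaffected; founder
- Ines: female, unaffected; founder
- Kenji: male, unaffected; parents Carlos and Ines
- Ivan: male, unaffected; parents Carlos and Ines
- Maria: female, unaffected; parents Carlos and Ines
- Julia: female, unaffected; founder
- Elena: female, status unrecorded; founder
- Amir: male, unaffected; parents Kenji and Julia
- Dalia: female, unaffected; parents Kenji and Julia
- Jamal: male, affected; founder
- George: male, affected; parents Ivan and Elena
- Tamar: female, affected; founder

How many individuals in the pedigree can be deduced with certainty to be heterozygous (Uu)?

1

Obligate heterozygotes: George is affected so carries U and received u from Ivan (uu), so George is Uu.
Every other individual is either homozygous by phenotype or has at least one consistent homozygous assignment, so the count is 1.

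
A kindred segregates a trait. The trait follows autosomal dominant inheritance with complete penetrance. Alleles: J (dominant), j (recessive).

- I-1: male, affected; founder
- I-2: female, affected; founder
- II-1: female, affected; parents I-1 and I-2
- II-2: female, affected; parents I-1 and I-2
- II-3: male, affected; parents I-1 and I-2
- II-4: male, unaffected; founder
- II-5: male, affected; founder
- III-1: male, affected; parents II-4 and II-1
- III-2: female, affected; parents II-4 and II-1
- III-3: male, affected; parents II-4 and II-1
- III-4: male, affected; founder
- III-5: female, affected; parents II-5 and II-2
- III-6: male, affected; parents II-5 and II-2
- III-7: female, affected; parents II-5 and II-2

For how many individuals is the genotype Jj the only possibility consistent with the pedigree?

3

Obligate heterozygotes: III-1 is affected so carries J and received j from II-4 (jj), so III-1 is Jj; III-2 is affected so carries J and received j from II-4 (jj), so III-2 is Jj; III-3 is affected so carries J and received j from II-4 (jj), so III-3 is Jj.
Every other individual is either homozygous by phenotype or has at least one consistent homozygous assignment, so the count is 3.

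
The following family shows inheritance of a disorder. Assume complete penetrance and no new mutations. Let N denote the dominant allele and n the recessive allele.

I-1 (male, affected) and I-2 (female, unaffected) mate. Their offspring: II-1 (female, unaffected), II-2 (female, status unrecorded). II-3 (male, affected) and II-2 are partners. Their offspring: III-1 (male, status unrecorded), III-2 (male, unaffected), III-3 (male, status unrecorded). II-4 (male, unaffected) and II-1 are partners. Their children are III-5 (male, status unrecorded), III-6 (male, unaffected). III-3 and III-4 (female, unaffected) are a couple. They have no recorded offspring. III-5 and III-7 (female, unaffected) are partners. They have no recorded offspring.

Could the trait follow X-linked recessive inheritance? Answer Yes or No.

Yes

A consistent assignment under X-linked recessive exists: I-1 X^n Y, I-2 X^N X^N, II-1 X^N X^n, II-2 X^N X^n, II-3 X^n Y, II-4 X^N Y, III-1 X^N Y, III-2 X^N Y, III-3 X^N Y, III-4 X^N X^N, III-5 X^N Y, III-6 X^N Y, III-7 X^N X^N.
In this assignment every recorded phenotype matches its genotype and every non-founder's genotype is obtainable from its parents' genotypes, so the pedigree is consistent.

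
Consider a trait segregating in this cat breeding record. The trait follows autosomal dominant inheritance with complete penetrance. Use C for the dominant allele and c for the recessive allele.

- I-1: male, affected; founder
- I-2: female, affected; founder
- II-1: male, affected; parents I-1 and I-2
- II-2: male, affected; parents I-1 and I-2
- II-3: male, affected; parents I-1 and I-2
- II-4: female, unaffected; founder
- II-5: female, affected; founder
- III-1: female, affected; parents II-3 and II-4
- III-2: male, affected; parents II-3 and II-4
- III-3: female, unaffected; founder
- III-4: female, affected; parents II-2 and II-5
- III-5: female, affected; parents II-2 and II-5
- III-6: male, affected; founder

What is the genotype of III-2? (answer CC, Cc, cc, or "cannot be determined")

Cc

From phenotype alone, III-2 is CC or Cc.
III-2 is affected so carries C and received c from II-4 (cc), so III-2 is Cc.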